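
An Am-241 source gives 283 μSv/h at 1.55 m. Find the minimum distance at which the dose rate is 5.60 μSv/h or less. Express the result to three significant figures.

Using I₁d₁² = I₂d₂², d₂ = d₁·√(I₁/I₂).
I₁/I₂ = 283/5.60 = 50.54, so d₂ = 1.55 × √50.54 = 11.02 m.

11.0 m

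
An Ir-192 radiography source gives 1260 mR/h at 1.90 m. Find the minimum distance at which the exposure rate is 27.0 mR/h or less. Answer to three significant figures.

By the inverse-square law, d₂ = d₁·√(I₁/I₂).
I₁/I₂ = 1260/27.0 = 46.67, so d₂ = 1.90 × √46.67 = 12.98 m.

13.0 m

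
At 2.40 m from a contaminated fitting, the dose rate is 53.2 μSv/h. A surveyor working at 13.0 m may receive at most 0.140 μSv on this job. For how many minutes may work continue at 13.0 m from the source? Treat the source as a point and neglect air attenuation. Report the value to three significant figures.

4.63 min

Using I₁d₁² = I₂d₂², rate at 13.0 m:
53.2 × (2.40/13.0)² = 53.2 × 0.03408 = 1.813 μSv/h.
Stay time = 0.140 μSv ÷ 1.813 μSv/h = 0.07722 h = 4.633 min.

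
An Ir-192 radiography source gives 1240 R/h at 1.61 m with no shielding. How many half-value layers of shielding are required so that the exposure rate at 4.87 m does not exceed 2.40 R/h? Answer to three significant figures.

5.82 half-value layers

At 4.87 m, distance alone gives 1240 × (1.61/4.87)² = 1240 × 0.1093 = 135.5 R/h.
Further attenuation needed: 135.5/2.40 = 56.46.
n = log₂(56.46) = 5.819 half-value layers.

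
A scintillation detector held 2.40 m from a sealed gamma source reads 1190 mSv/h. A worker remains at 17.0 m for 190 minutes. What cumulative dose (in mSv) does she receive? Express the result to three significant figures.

75.1 mSv

Since intensity falls as 1/r², rate at 17.0 m:
1190 × (2.40/17.0)² = 1190 × 0.01993 = 23.72 mSv/h.
Dose = rate × time = 23.72 mSv/h × 3.167 h = 75.12 mSv.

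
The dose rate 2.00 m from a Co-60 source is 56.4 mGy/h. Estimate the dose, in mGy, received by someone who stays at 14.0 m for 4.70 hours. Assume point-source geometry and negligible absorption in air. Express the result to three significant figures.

Intensity scales as (d₁/d₂)², so rate at 14.0 m:
56.4 × (2.00/14.0)² = 56.4 × 0.02041 = 1.151 mGy/h.
Dose = rate × time = 1.151 mGy/h × 4.700 h = 5.410 mGy.

5.41 mGy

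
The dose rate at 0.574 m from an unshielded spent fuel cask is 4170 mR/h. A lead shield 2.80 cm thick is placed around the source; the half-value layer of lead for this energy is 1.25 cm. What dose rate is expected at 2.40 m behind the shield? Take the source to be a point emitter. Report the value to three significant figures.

Distance alone: (0.574/2.40)² = 0.05720, so 4170 × 0.05720 = 238.5 mR/h.
Shield: 2.80/1.25 = 2.240 half-value layers → attenuation 2^(−2.240) = 0.2117.
Combined: 238.5 × 0.2117 = 50.49 mR/h.

50.5 mR/h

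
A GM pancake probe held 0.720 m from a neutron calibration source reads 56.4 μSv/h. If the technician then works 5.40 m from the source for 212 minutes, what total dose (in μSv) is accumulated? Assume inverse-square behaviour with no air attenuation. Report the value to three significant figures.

3.54 μSv

Since intensity falls as 1/r², rate at 5.40 m:
56.4 × (0.720/5.40)² = 56.4 × 0.01778 = 1.003 μSv/h.
Dose = rate × time = 1.003 μSv/h × 3.533 h = 3.544 μSv.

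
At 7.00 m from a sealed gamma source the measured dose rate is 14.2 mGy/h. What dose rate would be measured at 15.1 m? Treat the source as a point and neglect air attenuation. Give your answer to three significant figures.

3.05 mGy/h

Using I₁d₁² = I₂d₂², scaling from 7.00 m to 15.1 m:
14.2 × (7.00/15.1)² = 14.2 × 0.2149 = 3.052 mGy/h.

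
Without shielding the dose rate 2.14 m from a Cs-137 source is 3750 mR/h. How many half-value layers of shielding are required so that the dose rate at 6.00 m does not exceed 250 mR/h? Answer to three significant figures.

0.932 half-value layers

At 6.00 m, distance alone gives 3750 × (2.14/6.00)² = 3750 × 0.1272 = 477.0 mR/h.
Further attenuation needed: 477.0/250 = 1.908.
n = log₂(1.908) = 0.9321 half-value layers.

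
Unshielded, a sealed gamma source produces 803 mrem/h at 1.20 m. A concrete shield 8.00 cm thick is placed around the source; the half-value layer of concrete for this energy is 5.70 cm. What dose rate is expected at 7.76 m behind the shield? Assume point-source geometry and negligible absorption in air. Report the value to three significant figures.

7.26 mrem/h

Distance alone: 803 × (1.20/7.76)² = 803 × 0.02391 = 19.20 mrem/h.
Shield: 8.00/5.70 = 1.404 half-value layers → attenuation 2^(−1.404) = 0.3779.
Combined: 19.20 × 0.3779 = 7.256 mrem/h.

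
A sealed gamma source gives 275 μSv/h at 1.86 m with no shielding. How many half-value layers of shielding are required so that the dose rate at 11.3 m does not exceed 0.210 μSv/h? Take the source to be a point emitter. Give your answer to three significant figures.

5.15 half-value layers

At 11.3 m, distance alone gives 275 × (1.86/11.3)² = 275 × 0.02709 = 7.450 μSv/h.
Further attenuation needed: 7.450/0.210 = 35.48.
n = log₂(35.48) = 5.149 half-value layers.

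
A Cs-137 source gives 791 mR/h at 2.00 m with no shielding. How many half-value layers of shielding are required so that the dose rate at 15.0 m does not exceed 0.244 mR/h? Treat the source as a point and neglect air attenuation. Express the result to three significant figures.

At 15.0 m, distance alone gives 791 × (2.00/15.0)² = 791 × 0.01778 = 14.06 mR/h.
Further attenuation needed: 14.06/0.244 = 57.62.
n = log₂(57.62) = 5.848 half-value layers.

5.85 half-value layers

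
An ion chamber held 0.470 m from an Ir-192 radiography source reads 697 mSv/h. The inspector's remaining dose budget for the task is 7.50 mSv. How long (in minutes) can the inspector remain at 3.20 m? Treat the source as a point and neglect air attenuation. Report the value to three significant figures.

Applying the 1/r² law, rate at 3.20 m:
697 × (0.470/3.20)² = 697 × 0.02157 = 15.03 mSv/h.
Stay time = 7.50 mSv ÷ 15.03 mSv/h = 0.4990 h = 29.94 min.

29.9 min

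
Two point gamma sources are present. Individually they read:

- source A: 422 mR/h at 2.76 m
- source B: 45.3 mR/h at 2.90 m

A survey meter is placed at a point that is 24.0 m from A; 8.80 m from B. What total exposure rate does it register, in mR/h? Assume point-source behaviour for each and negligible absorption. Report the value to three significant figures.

10.5 mR/h

By superposition, sum each source's inverse-square contribution:
A: 422 × (2.76/24.0)² = 5.581 mR/h
B: 45.3 × (2.90/8.80)² = 4.920 mR/h
Total = 5.581 + 4.920 = 10.50 mR/h.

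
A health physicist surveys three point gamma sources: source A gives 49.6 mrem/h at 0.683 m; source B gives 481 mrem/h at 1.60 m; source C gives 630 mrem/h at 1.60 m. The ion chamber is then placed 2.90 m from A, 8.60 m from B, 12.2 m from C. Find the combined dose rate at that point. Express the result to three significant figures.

30.2 mrem/h

Each source contributes Iᵢ·(dᵢ/rᵢ)²; contributions add.
A: 49.6 × (0.683/2.90)² = 2.751 mrem/h
B: 481 × (1.60/8.60)² = 16.65 mrem/h
C: 630 × (1.60/12.2)² = 10.84 mrem/h
Total = 2.751 + 16.65 + 10.84 = 30.24 mrem/h.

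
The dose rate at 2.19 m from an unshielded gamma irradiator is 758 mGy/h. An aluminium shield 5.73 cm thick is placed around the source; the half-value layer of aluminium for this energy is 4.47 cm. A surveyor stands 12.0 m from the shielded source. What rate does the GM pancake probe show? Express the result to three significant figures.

Distance alone: 758 × (2.19/12.0)² = 758 × 0.03331 = 25.25 mGy/h.
Shield: 5.73/4.47 = 1.282 half-value layers → attenuation 2^(−1.282) = 0.4112.
Combined: 25.25 × 0.4112 = 10.38 mGy/h.

10.4 mGy/h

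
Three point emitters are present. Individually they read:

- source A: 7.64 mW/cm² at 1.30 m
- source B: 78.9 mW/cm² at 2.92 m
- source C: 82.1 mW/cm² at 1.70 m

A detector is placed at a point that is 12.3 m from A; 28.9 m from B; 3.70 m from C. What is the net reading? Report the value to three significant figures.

Each source contributes Iᵢ·(dᵢ/rᵢ)²; contributions add.
A: 7.64 × (1.30/12.3)² = 0.08534 mW/cm²
B: 78.9 × (2.92/28.9)² = 0.8055 mW/cm²
C: 82.1 × (1.70/3.70)² = 17.33 mW/cm²
Total = 0.08534 + 0.8055 + 17.33 = 18.22 mW/cm².

18.2 mW/cm²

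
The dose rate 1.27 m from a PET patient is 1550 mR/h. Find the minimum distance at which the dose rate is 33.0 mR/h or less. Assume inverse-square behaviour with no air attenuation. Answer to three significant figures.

8.70 m

Since intensity falls as 1/r², d₂ = d₁·√(I₁/I₂).
I₁/I₂ = 1550/33.0 = 46.97, so d₂ = 1.27 × √46.97 = 8.704 m.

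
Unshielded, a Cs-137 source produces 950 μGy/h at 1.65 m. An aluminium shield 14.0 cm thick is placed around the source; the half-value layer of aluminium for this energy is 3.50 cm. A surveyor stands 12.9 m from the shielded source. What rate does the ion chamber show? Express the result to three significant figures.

0.971 μGy/h

Distance alone: 950 × (1.65/12.9)² = 950 × 0.01636 = 15.54 μGy/h.
Shield: 14.0/3.50 = 4.000 half-value layers → attenuation 2^(−4.000) = 0.06250.
Combined: 15.54 × 0.06250 = 0.9712 μGy/h.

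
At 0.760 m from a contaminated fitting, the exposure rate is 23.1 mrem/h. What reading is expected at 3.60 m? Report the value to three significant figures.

1.03 mrem/h

Since intensity falls as 1/r², the rate at 3.60 m is
23.1 × (0.760/3.60)² = 23.1 × 0.04457 = 1.030 mrem/h.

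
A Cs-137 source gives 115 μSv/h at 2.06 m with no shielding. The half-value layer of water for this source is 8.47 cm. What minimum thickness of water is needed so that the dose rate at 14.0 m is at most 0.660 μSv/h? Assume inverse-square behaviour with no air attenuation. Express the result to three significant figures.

16.2 cm

At 14.0 m, distance alone gives 115 × (2.06/14.0)² = 115 × 0.02165 = 2.490 μSv/h.
Further attenuation needed: 2.490/0.660 = 3.773.
n = log₂(3.773) = 1.916 half-value layers.
Thickness = 1.916 × 8.47 cm = 16.23 cm.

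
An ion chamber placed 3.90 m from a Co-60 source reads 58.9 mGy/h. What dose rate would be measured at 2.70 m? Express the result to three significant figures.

123 mGy/h

Since intensity falls as 1/r², scaling from 3.90 m to 2.70 m:
(3.90/2.70)² = 2.086, so 58.9 × 2.086 = 122.9 mGy/h.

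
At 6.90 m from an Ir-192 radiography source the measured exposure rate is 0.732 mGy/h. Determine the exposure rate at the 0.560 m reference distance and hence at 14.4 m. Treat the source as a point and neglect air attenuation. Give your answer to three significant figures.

111 mGy/h; 0.168 mGy/h

Intensity scales as (d₁/d₂)², so
At 0.560 m: (6.90/0.560)² = 151.8, so 0.732 × 151.8 = 111.1 mGy/h
At 14.4 m: 111.1 × (0.560/14.4)² = 111.1 × 0.001512 = 0.1680 mGy/h.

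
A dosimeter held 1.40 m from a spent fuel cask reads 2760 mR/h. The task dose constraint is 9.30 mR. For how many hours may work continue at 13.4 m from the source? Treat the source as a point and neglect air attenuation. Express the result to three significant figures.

0.309 h

Applying the 1/r² law, rate at 13.4 m:
2760 × (1.40/13.4)² = 2760 × 0.01092 = 30.14 mR/h.
Stay time = 9.30 mR ÷ 30.14 mR/h = 0.3086 h.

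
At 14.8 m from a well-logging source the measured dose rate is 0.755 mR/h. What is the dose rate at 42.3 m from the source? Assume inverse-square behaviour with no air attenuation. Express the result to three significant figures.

Applying the 1/r² law, scaling from 14.8 m to 42.3 m:
0.755 × (14.8/42.3)² = 0.755 × 0.1224 = 0.09241 mR/h.

0.0924 mR/h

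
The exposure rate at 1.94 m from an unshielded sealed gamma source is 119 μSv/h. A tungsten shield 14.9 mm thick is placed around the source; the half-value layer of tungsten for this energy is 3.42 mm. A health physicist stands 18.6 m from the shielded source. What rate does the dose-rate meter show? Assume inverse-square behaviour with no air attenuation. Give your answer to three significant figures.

Distance alone: 119 × (1.94/18.6)² = 119 × 0.01088 = 1.295 μSv/h.
Shield: 14.9/3.42 = 4.357 half-value layers → attenuation 2^(−4.357) = 0.04880.
Combined: 1.295 × 0.04880 = 0.06320 μSv/h.

0.0632 μSv/h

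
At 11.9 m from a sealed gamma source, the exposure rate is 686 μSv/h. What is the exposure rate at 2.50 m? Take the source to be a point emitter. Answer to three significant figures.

15500 μSv/h

Using I₁d₁² = I₂d₂², the rate at 2.50 m is
(11.9/2.50)² = 22.66, so 686 × 22.66 = 15540 μSv/h.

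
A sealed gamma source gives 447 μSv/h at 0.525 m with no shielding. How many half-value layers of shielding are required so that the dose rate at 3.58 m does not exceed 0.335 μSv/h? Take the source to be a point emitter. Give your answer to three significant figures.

4.84 half-value layers

At 3.58 m, distance alone gives 447 × (0.525/3.58)² = 447 × 0.02151 = 9.615 μSv/h.
Further attenuation needed: 9.615/0.335 = 28.70.
n = log₂(28.70) = 4.843 half-value layers.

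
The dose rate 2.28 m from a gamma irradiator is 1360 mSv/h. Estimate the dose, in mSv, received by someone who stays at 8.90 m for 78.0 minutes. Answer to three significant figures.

116 mSv

Using I₁d₁² = I₂d₂², rate at 8.90 m:
(2.28/8.90)² = 0.06563, so 1360 × 0.06563 = 89.26 mSv/h.
Dose = rate × time = 89.26 mSv/h × 1.300 h = 116.0 mSv.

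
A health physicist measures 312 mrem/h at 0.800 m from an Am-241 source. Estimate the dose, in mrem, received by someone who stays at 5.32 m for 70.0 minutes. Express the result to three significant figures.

Intensity scales as (d₁/d₂)², so rate at 5.32 m:
312 × (0.800/5.32)² = 312 × 0.02261 = 7.054 mrem/h.
Dose = rate × time = 7.054 mrem/h × 1.167 h = 8.232 mrem.

8.23 mrem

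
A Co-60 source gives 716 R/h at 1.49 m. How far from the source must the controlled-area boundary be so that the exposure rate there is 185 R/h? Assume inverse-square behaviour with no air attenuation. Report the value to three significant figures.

2.93 m

Applying the 1/r² law, d₂ = d₁·√(I₁/I₂).
I₁/I₂ = 716/185 = 3.870, so d₂ = 1.49 × √3.870 = 2.931 m.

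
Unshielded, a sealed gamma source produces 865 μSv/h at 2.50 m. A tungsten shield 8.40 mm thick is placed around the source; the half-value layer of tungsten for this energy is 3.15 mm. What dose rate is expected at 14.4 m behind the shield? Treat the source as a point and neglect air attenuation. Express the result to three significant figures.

4.11 μSv/h

Distance alone: (2.50/14.4)² = 0.03014, so 865 × 0.03014 = 26.07 μSv/h.
Shield: 8.40/3.15 = 2.667 half-value layers → attenuation 2^(−2.667) = 0.1575.
Combined: 26.07 × 0.1575 = 4.106 μSv/h.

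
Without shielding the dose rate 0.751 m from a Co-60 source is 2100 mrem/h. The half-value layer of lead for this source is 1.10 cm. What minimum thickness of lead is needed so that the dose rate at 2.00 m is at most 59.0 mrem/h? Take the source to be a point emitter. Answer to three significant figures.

2.56 cm

At 2.00 m, distance alone gives 2100 × (0.751/2.00)² = 2100 × 0.1410 = 296.1 mrem/h.
Further attenuation needed: 296.1/59.0 = 5.019.
n = log₂(5.019) = 2.327 half-value layers.
Thickness = 2.327 × 1.10 cm = 2.560 cm.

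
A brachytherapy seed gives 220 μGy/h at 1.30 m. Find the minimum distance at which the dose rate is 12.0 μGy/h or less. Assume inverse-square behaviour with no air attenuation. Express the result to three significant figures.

Applying the 1/r² law, d₂ = d₁·√(I₁/I₂).
I₁/I₂ = 220/12.0 = 18.33, so d₂ = 1.30 × √18.33 = 5.566 m.

5.57 m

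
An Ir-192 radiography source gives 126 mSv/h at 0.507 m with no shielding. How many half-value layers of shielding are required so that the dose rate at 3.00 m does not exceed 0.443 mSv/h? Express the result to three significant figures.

At 3.00 m, distance alone gives 126 × (0.507/3.00)² = 126 × 0.02856 = 3.599 mSv/h.
Further attenuation needed: 3.599/0.443 = 8.124.
n = log₂(8.124) = 3.022 half-value layers.

3.02 half-value layers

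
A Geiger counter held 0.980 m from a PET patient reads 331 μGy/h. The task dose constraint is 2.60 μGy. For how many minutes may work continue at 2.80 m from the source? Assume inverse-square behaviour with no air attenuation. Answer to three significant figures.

3.85 min

Intensity scales as (d₁/d₂)², so rate at 2.80 m:
331 × (0.980/2.80)² = 331 × 0.1225 = 40.55 μGy/h.
Stay time = 2.60 μGy ÷ 40.55 μGy/h = 0.06412 h = 3.847 min.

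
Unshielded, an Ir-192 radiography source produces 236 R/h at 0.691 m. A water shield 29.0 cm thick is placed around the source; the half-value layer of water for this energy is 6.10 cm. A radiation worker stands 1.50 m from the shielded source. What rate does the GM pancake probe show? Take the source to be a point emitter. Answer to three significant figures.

Distance alone: 236 × (0.691/1.50)² = 236 × 0.2122 = 50.08 R/h.
Shield: 29.0/6.10 = 4.754 half-value layers → attenuation 2^(−4.754) = 0.03706.
Combined: 50.08 × 0.03706 = 1.856 R/h.

1.86 R/h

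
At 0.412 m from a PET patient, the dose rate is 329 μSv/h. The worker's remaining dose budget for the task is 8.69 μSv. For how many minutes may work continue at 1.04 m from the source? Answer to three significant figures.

Using I₁d₁² = I₂d₂², rate at 1.04 m:
(0.412/1.04)² = 0.1569, so 329 × 0.1569 = 51.62 μSv/h.
Stay time = 8.69 μSv ÷ 51.62 μSv/h = 0.1683 h = 10.10 min.

10.1 min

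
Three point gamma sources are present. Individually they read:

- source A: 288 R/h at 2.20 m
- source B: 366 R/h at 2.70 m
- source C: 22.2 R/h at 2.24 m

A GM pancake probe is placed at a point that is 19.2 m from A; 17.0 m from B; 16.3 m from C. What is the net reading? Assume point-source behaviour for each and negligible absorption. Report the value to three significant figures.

13.4 R/h

Each source contributes Iᵢ·(dᵢ/rᵢ)²; contributions add.
A: 288 × (2.20/19.2)² = 3.781 R/h
B: 366 × (2.70/17.0)² = 9.232 R/h
C: 22.2 × (2.24/16.3)² = 0.4193 R/h
Total = 3.781 + 9.232 + 0.4193 = 13.43 R/h.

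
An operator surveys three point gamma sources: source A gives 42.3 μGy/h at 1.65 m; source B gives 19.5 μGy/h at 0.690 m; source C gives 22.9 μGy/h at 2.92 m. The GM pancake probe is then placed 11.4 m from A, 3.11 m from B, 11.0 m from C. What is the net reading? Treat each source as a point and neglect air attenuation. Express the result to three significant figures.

3.46 μGy/h

Each source contributes Iᵢ·(dᵢ/rᵢ)²; contributions add.
A: 42.3 × (1.65/11.4)² = 0.8861 μGy/h
B: 19.5 × (0.690/3.11)² = 0.9599 μGy/h
C: 22.9 × (2.92/11.0)² = 1.614 μGy/h
Total = 0.8861 + 0.9599 + 1.614 = 3.460 μGy/h.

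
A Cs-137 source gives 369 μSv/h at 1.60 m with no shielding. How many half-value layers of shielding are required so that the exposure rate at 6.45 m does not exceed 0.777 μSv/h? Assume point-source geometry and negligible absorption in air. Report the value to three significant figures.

At 6.45 m, distance alone gives (1.60/6.45)² = 0.06153, so 369 × 0.06153 = 22.70 μSv/h.
Further attenuation needed: 22.70/0.777 = 29.21.
n = log₂(29.21) = 4.868 half-value layers.

4.87 half-value layers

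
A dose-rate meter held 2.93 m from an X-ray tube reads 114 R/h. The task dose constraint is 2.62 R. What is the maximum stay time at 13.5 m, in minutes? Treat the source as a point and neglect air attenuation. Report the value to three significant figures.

By the inverse-square law, rate at 13.5 m:
(2.93/13.5)² = 0.04711, so 114 × 0.04711 = 5.371 R/h.
Stay time = 2.62 R ÷ 5.371 R/h = 0.4878 h = 29.27 min.

29.3 min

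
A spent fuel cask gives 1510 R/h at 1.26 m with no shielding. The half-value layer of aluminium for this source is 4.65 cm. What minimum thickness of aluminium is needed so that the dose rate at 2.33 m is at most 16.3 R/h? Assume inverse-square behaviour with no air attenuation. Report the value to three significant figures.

22.1 cm

At 2.33 m, distance alone gives (1.26/2.33)² = 0.2924, so 1510 × 0.2924 = 441.5 R/h.
Further attenuation needed: 441.5/16.3 = 27.09.
n = log₂(27.09) = 4.760 half-value layers.
Thickness = 4.760 × 4.65 cm = 22.13 cm.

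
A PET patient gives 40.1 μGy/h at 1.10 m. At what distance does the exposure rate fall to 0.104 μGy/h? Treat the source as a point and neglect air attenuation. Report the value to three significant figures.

Since intensity falls as 1/r², d₂ = d₁·√(I₁/I₂).
I₁/I₂ = 40.1/0.104 = 385.6, so d₂ = 1.10 × √385.6 = 21.60 m.

21.6 m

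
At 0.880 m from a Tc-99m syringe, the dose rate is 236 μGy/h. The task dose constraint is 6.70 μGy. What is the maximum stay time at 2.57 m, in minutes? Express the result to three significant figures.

14.5 min

Using I₁d₁² = I₂d₂², rate at 2.57 m:
236 × (0.880/2.57)² = 236 × 0.1172 = 27.66 μGy/h.
Stay time = 6.70 μGy ÷ 27.66 μGy/h = 0.2422 h = 14.53 min.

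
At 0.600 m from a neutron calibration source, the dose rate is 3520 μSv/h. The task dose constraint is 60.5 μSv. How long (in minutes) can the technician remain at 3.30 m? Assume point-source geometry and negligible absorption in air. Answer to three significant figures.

Applying the 1/r² law, rate at 3.30 m:
3520 × (0.600/3.30)² = 3520 × 0.03306 = 116.4 μSv/h.
Stay time = 60.5 μSv ÷ 116.4 μSv/h = 0.5198 h = 31.19 min.

31.2 min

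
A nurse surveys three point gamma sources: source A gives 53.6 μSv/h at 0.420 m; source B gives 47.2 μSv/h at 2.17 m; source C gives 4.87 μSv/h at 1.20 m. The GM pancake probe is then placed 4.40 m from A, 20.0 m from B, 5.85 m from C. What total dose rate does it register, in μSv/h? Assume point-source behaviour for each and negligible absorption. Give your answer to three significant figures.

Each source contributes Iᵢ·(dᵢ/rᵢ)²; contributions add.
A: 53.6 × (0.420/4.40)² = 0.4884 μSv/h
B: 47.2 × (2.17/20.0)² = 0.5557 μSv/h
C: 4.87 × (1.20/5.85)² = 0.2049 μSv/h
Total = 0.4884 + 0.5557 + 0.2049 = 1.249 μSv/h.

1.25 μSv/h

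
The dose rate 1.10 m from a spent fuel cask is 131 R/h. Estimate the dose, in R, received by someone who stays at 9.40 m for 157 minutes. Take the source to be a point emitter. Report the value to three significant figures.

Using I₁d₁² = I₂d₂², rate at 9.40 m:
131 × (1.10/9.40)² = 131 × 0.01369 = 1.793 R/h.
Dose = rate × time = 1.793 R/h × 2.617 h = 4.692 R.

4.69 R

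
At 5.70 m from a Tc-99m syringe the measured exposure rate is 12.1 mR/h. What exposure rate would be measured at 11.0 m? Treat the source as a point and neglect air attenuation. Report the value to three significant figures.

3.25 mR/h

By the inverse-square law, scaling from 5.70 m to 11.0 m:
(5.70/11.0)² = 0.2685, so 12.1 × 0.2685 = 3.249 mR/h.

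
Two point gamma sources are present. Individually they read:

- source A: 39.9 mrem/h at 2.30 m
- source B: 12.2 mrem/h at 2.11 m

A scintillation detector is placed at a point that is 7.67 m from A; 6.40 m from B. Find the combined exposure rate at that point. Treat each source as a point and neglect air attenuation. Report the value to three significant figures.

4.91 mrem/h

By superposition, sum each source's inverse-square contribution:
A: 39.9 × (2.30/7.67)² = 3.588 mrem/h
B: 12.2 × (2.11/6.40)² = 1.326 mrem/h
Total = 3.588 + 1.326 = 4.914 mrem/h.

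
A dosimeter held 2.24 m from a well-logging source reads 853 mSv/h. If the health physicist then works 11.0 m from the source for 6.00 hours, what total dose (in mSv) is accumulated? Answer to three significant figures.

Using I₁d₁² = I₂d₂², rate at 11.0 m:
(2.24/11.0)² = 0.04147, so 853 × 0.04147 = 35.37 mSv/h.
Dose = rate × time = 35.37 mSv/h × 6.000 h = 212.2 mSv.

212 mSv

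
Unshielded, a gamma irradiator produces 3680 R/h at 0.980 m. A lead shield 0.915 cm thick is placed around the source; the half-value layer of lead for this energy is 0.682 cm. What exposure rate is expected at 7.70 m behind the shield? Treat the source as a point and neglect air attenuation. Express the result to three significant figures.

Distance alone: 3680 × (0.980/7.70)² = 3680 × 0.01620 = 59.62 R/h.
Shield: 0.915/0.682 = 1.342 half-value layers → attenuation 2^(−1.342) = 0.3945.
Combined: 59.62 × 0.3945 = 23.52 R/h.

23.5 R/h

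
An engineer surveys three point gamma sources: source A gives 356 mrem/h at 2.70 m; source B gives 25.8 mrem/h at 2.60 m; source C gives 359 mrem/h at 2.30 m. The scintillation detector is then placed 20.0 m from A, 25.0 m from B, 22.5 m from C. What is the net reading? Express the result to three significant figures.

10.5 mrem/h

By superposition, sum each source's inverse-square contribution:
A: 356 × (2.70/20.0)² = 6.488 mrem/h
B: 25.8 × (2.60/25.0)² = 0.2791 mrem/h
C: 359 × (2.30/22.5)² = 3.751 mrem/h
Total = 6.488 + 0.2791 + 3.751 = 10.52 mrem/h.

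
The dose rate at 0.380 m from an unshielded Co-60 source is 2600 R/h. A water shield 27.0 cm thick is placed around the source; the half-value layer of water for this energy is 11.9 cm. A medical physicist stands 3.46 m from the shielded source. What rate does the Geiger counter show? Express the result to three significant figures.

Distance alone: (0.380/3.46)² = 0.01206, so 2600 × 0.01206 = 31.36 R/h.
Shield: 27.0/11.9 = 2.269 half-value layers → attenuation 2^(−2.269) = 0.2075.
Combined: 31.36 × 0.2075 = 6.507 R/h.

6.51 R/h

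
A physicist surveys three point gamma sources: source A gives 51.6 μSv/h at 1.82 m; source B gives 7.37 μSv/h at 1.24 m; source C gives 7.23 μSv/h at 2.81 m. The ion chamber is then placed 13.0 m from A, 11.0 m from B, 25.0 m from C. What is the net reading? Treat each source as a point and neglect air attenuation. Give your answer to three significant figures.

Each source contributes Iᵢ·(dᵢ/rᵢ)²; contributions add.
A: 51.6 × (1.82/13.0)² = 1.011 μSv/h
B: 7.37 × (1.24/11.0)² = 0.09365 μSv/h
C: 7.23 × (2.81/25.0)² = 0.09134 μSv/h
Total = 1.011 + 0.09365 + 0.09134 = 1.196 μSv/h.

1.20 μSv/h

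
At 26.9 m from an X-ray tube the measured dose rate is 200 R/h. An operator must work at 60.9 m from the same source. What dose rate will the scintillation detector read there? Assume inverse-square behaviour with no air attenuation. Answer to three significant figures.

39.0 R/h

By the inverse-square law, scaling from 26.9 m to 60.9 m:
(26.9/60.9)² = 0.1951, so 200 × 0.1951 = 39.02 R/h.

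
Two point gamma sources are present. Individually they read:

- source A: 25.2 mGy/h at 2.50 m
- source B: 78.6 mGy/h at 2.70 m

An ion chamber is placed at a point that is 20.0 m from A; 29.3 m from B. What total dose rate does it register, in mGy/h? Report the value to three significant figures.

1.06 mGy/h

By superposition, sum each source's inverse-square contribution:
A: 25.2 × (2.50/20.0)² = 0.3937 mGy/h
B: 78.6 × (2.70/29.3)² = 0.6674 mGy/h
Total = 0.3937 + 0.6674 = 1.061 mGy/h.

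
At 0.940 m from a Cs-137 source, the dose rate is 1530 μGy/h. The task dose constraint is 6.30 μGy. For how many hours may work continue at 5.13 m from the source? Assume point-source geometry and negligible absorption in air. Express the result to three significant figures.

0.123 h

Applying the 1/r² law, rate at 5.13 m:
1530 × (0.940/5.13)² = 1530 × 0.03358 = 51.38 μGy/h.
Stay time = 6.30 μGy ÷ 51.38 μGy/h = 0.1226 h.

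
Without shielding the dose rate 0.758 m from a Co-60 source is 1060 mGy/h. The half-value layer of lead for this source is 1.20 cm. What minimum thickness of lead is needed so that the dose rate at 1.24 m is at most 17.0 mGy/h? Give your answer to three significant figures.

At 1.24 m, distance alone gives 1060 × (0.758/1.24)² = 1060 × 0.3737 = 396.1 mGy/h.
Further attenuation needed: 396.1/17.0 = 23.30.
n = log₂(23.30) = 4.542 half-value layers.
Thickness = 4.542 × 1.20 cm = 5.450 cm.

5.45 cm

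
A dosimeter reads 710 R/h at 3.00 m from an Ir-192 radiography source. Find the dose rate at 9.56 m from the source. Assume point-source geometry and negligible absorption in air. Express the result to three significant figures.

69.9 R/h

Using I₁d₁² = I₂d₂², the rate at 9.56 m is
(3.00/9.56)² = 0.09848, so 710 × 0.09848 = 69.92 R/h.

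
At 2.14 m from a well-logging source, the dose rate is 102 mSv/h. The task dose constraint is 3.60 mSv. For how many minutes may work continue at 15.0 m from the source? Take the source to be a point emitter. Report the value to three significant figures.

104 min

Applying the 1/r² law, rate at 15.0 m:
(2.14/15.0)² = 0.02035, so 102 × 0.02035 = 2.076 mSv/h.
Stay time = 3.60 mSv ÷ 2.076 mSv/h = 1.734 h = 104.0 min.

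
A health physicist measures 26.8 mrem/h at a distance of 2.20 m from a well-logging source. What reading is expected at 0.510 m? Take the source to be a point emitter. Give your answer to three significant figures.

Applying the 1/r² law, the rate at 0.510 m is
(2.20/0.510)² = 18.61, so 26.8 × 18.61 = 498.7 mrem/h.

499 mrem/h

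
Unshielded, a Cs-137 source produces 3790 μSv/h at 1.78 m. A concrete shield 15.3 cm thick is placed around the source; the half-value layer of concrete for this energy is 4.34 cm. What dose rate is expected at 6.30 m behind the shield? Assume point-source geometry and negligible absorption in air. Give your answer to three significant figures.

26.3 μSv/h

Distance alone: 3790 × (1.78/6.30)² = 3790 × 0.07983 = 302.6 μSv/h.
Shield: 15.3/4.34 = 3.525 half-value layers → attenuation 2^(−3.525) = 0.08687.
Combined: 302.6 × 0.08687 = 26.29 μSv/h.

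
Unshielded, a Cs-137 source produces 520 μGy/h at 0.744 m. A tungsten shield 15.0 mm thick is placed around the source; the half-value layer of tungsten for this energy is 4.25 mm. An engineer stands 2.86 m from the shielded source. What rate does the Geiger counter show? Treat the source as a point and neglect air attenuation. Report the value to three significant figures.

3.05 μGy/h

Distance alone: (0.744/2.86)² = 0.06767, so 520 × 0.06767 = 35.19 μGy/h.
Shield: 15.0/4.25 = 3.529 half-value layers → attenuation 2^(−3.529) = 0.08663.
Combined: 35.19 × 0.08663 = 3.049 μGy/h.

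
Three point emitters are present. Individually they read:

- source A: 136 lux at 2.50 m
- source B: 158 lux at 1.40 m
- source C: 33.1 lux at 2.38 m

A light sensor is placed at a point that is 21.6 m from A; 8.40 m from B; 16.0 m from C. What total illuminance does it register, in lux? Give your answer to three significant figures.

6.94 lux

Each source contributes Iᵢ·(dᵢ/rᵢ)²; contributions add.
A: 136 × (2.50/21.6)² = 1.822 lux
B: 158 × (1.40/8.40)² = 4.389 lux
C: 33.1 × (2.38/16.0)² = 0.7324 lux
Total = 1.822 + 4.389 + 0.7324 = 6.943 lux.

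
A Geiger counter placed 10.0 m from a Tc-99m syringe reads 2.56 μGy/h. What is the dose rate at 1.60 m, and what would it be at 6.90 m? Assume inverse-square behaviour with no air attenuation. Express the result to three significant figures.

Since intensity falls as 1/r²,
At 1.60 m: (10.0/1.60)² = 39.06, so 2.56 × 39.06 = 99.99 μGy/h
At 6.90 m: 99.99 × (1.60/6.90)² = 99.99 × 0.05377 = 5.376 μGy/h.

100 μGy/h; 5.38 μGy/h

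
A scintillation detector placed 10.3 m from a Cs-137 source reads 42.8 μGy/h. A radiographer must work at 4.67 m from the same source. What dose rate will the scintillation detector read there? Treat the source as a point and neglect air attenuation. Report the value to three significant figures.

Applying the 1/r² law, scaling from 10.3 m to 4.67 m:
42.8 × (10.3/4.67)² = 42.8 × 4.865 = 208.2 μGy/h.

208 μGy/h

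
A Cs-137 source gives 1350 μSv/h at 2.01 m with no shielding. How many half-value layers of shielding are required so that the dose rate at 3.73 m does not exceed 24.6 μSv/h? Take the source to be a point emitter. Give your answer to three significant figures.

3.99 half-value layers

At 3.73 m, distance alone gives 1350 × (2.01/3.73)² = 1350 × 0.2904 = 392.0 μSv/h.
Further attenuation needed: 392.0/24.6 = 15.93.
n = log₂(15.93) = 3.994 half-value layers.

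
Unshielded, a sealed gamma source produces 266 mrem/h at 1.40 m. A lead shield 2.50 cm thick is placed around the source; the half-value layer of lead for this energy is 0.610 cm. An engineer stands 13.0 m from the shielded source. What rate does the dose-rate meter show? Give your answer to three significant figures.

0.180 mrem/h

Distance alone: 266 × (1.40/13.0)² = 266 × 0.01160 = 3.086 mrem/h.
Shield: 2.50/0.610 = 4.098 half-value layers → attenuation 2^(−4.098) = 0.05840.
Combined: 3.086 × 0.05840 = 0.1802 mrem/h.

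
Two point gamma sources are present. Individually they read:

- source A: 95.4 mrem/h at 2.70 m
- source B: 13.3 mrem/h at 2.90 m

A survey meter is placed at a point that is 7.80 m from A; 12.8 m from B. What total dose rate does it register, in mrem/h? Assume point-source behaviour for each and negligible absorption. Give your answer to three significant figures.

12.1 mrem/h

By superposition, sum each source's inverse-square contribution:
A: 95.4 × (2.70/7.80)² = 11.43 mrem/h
B: 13.3 × (2.90/12.8)² = 0.6827 mrem/h
Total = 11.43 + 0.6827 = 12.11 mrem/h.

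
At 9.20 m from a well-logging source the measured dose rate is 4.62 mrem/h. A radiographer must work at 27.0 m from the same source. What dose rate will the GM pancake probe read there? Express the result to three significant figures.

0.536 mrem/h

Since intensity falls as 1/r², scaling from 9.20 m to 27.0 m:
(9.20/27.0)² = 0.1161, so 4.62 × 0.1161 = 0.5364 mrem/h.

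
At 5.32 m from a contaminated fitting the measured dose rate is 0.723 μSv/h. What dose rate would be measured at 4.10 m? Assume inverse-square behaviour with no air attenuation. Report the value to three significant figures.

Using I₁d₁² = I₂d₂², scaling from 5.32 m to 4.10 m:
0.723 × (5.32/4.10)² = 0.723 × 1.684 = 1.218 μSv/h.

1.22 μSv/h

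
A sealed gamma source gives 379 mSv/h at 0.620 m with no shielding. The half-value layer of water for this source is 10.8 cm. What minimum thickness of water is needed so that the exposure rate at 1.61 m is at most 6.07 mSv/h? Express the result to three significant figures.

34.7 cm

At 1.61 m, distance alone gives 379 × (0.620/1.61)² = 379 × 0.1483 = 56.21 mSv/h.
Further attenuation needed: 56.21/6.07 = 9.260.
n = log₂(9.260) = 3.211 half-value layers.
Thickness = 3.211 × 10.8 cm = 34.68 cm.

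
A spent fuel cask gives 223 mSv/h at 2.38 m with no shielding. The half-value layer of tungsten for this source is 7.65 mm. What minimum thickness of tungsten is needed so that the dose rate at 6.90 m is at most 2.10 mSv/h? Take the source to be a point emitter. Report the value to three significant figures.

At 6.90 m, distance alone gives 223 × (2.38/6.90)² = 223 × 0.1190 = 26.54 mSv/h.
Further attenuation needed: 26.54/2.10 = 12.64.
n = log₂(12.64) = 3.660 half-value layers.
Thickness = 3.660 × 7.65 mm = 28.00 mm.

28.0 mm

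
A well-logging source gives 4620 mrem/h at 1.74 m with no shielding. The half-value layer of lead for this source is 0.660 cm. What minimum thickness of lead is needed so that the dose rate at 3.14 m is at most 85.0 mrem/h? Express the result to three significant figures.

At 3.14 m, distance alone gives 4620 × (1.74/3.14)² = 4620 × 0.3071 = 1419 mrem/h.
Further attenuation needed: 1419/85.0 = 16.69.
n = log₂(16.69) = 4.061 half-value layers.
Thickness = 4.061 × 0.660 cm = 2.680 cm.

2.68 cm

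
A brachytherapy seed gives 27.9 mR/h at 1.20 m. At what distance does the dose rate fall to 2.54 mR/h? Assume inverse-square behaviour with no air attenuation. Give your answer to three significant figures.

3.98 m

Since intensity falls as 1/r², d₂ = d₁·√(I₁/I₂).
I₁/I₂ = 27.9/2.54 = 10.98, so d₂ = 1.20 × √10.98 = 3.976 m.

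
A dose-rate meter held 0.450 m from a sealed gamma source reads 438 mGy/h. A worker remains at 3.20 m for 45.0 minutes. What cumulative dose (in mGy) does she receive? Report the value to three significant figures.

Applying the 1/r² law, rate at 3.20 m:
438 × (0.450/3.20)² = 438 × 0.01978 = 8.664 mGy/h.
Dose = rate × time = 8.664 mGy/h × 0.7500 h = 6.498 mGy.

6.50 mGy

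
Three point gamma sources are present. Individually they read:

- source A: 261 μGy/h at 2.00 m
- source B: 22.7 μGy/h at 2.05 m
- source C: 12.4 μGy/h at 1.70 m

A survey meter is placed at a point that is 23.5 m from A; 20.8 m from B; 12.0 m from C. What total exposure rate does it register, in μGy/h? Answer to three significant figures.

2.36 μGy/h

Each source contributes Iᵢ·(dᵢ/rᵢ)²; contributions add.
A: 261 × (2.00/23.5)² = 1.890 μGy/h
B: 22.7 × (2.05/20.8)² = 0.2205 μGy/h
C: 12.4 × (1.70/12.0)² = 0.2489 μGy/h
Total = 1.890 + 0.2205 + 0.2489 = 2.359 μGy/h.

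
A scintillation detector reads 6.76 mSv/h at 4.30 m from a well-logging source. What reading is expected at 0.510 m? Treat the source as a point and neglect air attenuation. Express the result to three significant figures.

Using I₁d₁² = I₂d₂², the rate at 0.510 m is
6.76 × (4.30/0.510)² = 6.76 × 71.09 = 480.6 mSv/h.

481 mSv/h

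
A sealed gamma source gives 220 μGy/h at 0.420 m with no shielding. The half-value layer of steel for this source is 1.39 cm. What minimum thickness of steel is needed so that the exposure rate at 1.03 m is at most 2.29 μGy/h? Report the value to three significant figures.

5.56 cm

At 1.03 m, distance alone gives (0.420/1.03)² = 0.1663, so 220 × 0.1663 = 36.59 μGy/h.
Further attenuation needed: 36.59/2.29 = 15.98.
n = log₂(15.98) = 3.998 half-value layers.
Thickness = 3.998 × 1.39 cm = 5.557 cm.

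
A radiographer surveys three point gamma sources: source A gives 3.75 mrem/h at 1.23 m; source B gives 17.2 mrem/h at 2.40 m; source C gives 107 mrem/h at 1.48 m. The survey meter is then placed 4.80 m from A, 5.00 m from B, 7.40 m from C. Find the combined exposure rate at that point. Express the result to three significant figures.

8.49 mrem/h

Each source contributes Iᵢ·(dᵢ/rᵢ)²; contributions add.
A: 3.75 × (1.23/4.80)² = 0.2462 mrem/h
B: 17.2 × (2.40/5.00)² = 3.963 mrem/h
C: 107 × (1.48/7.40)² = 4.280 mrem/h
Total = 0.2462 + 3.963 + 4.280 = 8.489 mrem/h.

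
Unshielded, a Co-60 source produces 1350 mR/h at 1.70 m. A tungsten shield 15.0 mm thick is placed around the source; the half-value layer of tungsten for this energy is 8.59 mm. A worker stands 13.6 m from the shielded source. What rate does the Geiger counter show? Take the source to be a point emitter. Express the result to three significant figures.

Distance alone: (1.70/13.6)² = 0.01562, so 1350 × 0.01562 = 21.09 mR/h.
Shield: 15.0/8.59 = 1.746 half-value layers → attenuation 2^(−1.746) = 0.2981.
Combined: 21.09 × 0.2981 = 6.287 mR/h.

6.29 mR/h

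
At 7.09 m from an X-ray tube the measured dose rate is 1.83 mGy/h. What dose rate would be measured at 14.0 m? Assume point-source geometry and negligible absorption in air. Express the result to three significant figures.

0.469 mGy/h

Intensity scales as (d₁/d₂)², so scaling from 7.09 m to 14.0 m:
1.83 × (7.09/14.0)² = 1.83 × 0.2565 = 0.4694 mGy/h.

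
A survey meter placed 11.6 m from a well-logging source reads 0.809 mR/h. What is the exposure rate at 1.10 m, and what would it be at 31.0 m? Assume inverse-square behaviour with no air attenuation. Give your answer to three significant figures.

90.0 mR/h; 0.113 mR/h

Using I₁d₁² = I₂d₂²,
At 1.10 m: 0.809 × (11.6/1.10)² = 0.809 × 111.2 = 89.96 mR/h
At 31.0 m: (1.10/31.0)² = 0.001259, so 89.96 × 0.001259 = 0.1133 mR/h.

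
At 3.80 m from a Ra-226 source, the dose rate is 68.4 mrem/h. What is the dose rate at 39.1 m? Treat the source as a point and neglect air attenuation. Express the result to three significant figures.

0.646 mrem/h

Using I₁d₁² = I₂d₂², the rate at 39.1 m is
(3.80/39.1)² = 0.009445, so 68.4 × 0.009445 = 0.6460 mrem/h.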